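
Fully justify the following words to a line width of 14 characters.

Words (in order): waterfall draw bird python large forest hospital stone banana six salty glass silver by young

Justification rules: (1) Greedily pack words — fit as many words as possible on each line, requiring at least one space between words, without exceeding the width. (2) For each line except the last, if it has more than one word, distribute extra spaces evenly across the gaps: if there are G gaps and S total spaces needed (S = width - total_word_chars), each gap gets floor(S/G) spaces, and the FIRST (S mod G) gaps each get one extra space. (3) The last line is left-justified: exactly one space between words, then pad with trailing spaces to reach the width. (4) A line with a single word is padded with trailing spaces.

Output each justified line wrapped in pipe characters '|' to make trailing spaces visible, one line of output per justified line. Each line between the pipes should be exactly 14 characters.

Line 1: ['waterfall', 'draw'] (min_width=14, slack=0)
Line 2: ['bird', 'python'] (min_width=11, slack=3)
Line 3: ['large', 'forest'] (min_width=12, slack=2)
Line 4: ['hospital', 'stone'] (min_width=14, slack=0)
Line 5: ['banana', 'six'] (min_width=10, slack=4)
Line 6: ['salty', 'glass'] (min_width=11, slack=3)
Line 7: ['silver', 'by'] (min_width=9, slack=5)
Line 8: ['young'] (min_width=5, slack=9)

Answer: |waterfall draw|
|bird    python|
|large   forest|
|hospital stone|
|banana     six|
|salty    glass|
|silver      by|
|young         |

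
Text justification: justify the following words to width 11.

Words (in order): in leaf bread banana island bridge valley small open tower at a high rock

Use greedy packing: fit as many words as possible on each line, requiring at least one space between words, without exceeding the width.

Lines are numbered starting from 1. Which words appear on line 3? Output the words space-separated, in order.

Answer: banana

Derivation:
Line 1: ['in', 'leaf'] (min_width=7, slack=4)
Line 2: ['bread'] (min_width=5, slack=6)
Line 3: ['banana'] (min_width=6, slack=5)
Line 4: ['island'] (min_width=6, slack=5)
Line 5: ['bridge'] (min_width=6, slack=5)
Line 6: ['valley'] (min_width=6, slack=5)
Line 7: ['small', 'open'] (min_width=10, slack=1)
Line 8: ['tower', 'at', 'a'] (min_width=10, slack=1)
Line 9: ['high', 'rock'] (min_width=9, slack=2)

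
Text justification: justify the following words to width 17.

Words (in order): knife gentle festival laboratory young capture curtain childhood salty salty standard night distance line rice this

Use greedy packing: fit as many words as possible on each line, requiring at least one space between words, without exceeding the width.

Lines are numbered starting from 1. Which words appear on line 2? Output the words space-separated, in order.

Answer: festival

Derivation:
Line 1: ['knife', 'gentle'] (min_width=12, slack=5)
Line 2: ['festival'] (min_width=8, slack=9)
Line 3: ['laboratory', 'young'] (min_width=16, slack=1)
Line 4: ['capture', 'curtain'] (min_width=15, slack=2)
Line 5: ['childhood', 'salty'] (min_width=15, slack=2)
Line 6: ['salty', 'standard'] (min_width=14, slack=3)
Line 7: ['night', 'distance'] (min_width=14, slack=3)
Line 8: ['line', 'rice', 'this'] (min_width=14, slack=3)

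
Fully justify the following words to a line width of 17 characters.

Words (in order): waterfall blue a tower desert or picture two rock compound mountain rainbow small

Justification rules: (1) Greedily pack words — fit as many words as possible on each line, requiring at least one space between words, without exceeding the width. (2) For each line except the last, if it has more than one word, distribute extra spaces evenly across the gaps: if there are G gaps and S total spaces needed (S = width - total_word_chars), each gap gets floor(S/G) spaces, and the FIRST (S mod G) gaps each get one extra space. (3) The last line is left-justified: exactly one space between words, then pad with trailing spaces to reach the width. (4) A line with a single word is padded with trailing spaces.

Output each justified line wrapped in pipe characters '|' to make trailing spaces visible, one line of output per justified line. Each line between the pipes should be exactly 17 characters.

Answer: |waterfall  blue a|
|tower  desert  or|
|picture  two rock|
|compound mountain|
|rainbow small    |

Derivation:
Line 1: ['waterfall', 'blue', 'a'] (min_width=16, slack=1)
Line 2: ['tower', 'desert', 'or'] (min_width=15, slack=2)
Line 3: ['picture', 'two', 'rock'] (min_width=16, slack=1)
Line 4: ['compound', 'mountain'] (min_width=17, slack=0)
Line 5: ['rainbow', 'small'] (min_width=13, slack=4)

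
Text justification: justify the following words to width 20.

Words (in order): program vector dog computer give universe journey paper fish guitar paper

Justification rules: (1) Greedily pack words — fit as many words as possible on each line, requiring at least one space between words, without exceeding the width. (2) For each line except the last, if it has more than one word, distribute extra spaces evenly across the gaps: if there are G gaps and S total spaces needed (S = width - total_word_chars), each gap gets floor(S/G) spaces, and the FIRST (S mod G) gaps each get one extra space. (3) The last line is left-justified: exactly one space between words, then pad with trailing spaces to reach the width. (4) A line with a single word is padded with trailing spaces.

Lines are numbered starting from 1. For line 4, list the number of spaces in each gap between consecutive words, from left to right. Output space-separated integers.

Line 1: ['program', 'vector', 'dog'] (min_width=18, slack=2)
Line 2: ['computer', 'give'] (min_width=13, slack=7)
Line 3: ['universe', 'journey'] (min_width=16, slack=4)
Line 4: ['paper', 'fish', 'guitar'] (min_width=17, slack=3)
Line 5: ['paper'] (min_width=5, slack=15)

Answer: 3 2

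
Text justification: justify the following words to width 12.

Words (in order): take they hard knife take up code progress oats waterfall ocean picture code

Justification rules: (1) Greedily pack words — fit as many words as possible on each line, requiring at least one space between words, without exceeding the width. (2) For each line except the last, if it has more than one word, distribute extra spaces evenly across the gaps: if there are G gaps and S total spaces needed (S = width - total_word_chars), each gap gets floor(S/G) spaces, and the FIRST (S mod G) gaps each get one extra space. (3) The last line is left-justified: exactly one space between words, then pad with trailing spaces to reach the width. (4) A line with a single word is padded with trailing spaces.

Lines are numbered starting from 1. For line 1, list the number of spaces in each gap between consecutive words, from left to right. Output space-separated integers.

Line 1: ['take', 'they'] (min_width=9, slack=3)
Line 2: ['hard', 'knife'] (min_width=10, slack=2)
Line 3: ['take', 'up', 'code'] (min_width=12, slack=0)
Line 4: ['progress'] (min_width=8, slack=4)
Line 5: ['oats'] (min_width=4, slack=8)
Line 6: ['waterfall'] (min_width=9, slack=3)
Line 7: ['ocean'] (min_width=5, slack=7)
Line 8: ['picture', 'code'] (min_width=12, slack=0)

Answer: 4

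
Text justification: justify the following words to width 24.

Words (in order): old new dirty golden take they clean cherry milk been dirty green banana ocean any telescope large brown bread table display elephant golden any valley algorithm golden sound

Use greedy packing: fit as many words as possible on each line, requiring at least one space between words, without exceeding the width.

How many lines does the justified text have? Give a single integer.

Answer: 9

Derivation:
Line 1: ['old', 'new', 'dirty', 'golden'] (min_width=20, slack=4)
Line 2: ['take', 'they', 'clean', 'cherry'] (min_width=22, slack=2)
Line 3: ['milk', 'been', 'dirty', 'green'] (min_width=21, slack=3)
Line 4: ['banana', 'ocean', 'any'] (min_width=16, slack=8)
Line 5: ['telescope', 'large', 'brown'] (min_width=21, slack=3)
Line 6: ['bread', 'table', 'display'] (min_width=19, slack=5)
Line 7: ['elephant', 'golden', 'any'] (min_width=19, slack=5)
Line 8: ['valley', 'algorithm', 'golden'] (min_width=23, slack=1)
Line 9: ['sound'] (min_width=5, slack=19)
Total lines: 9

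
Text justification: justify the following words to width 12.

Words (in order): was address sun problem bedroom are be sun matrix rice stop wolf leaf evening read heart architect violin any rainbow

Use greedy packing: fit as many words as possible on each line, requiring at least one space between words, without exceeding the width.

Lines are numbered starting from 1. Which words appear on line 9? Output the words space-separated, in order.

Line 1: ['was', 'address'] (min_width=11, slack=1)
Line 2: ['sun', 'problem'] (min_width=11, slack=1)
Line 3: ['bedroom', 'are'] (min_width=11, slack=1)
Line 4: ['be', 'sun'] (min_width=6, slack=6)
Line 5: ['matrix', 'rice'] (min_width=11, slack=1)
Line 6: ['stop', 'wolf'] (min_width=9, slack=3)
Line 7: ['leaf', 'evening'] (min_width=12, slack=0)
Line 8: ['read', 'heart'] (min_width=10, slack=2)
Line 9: ['architect'] (min_width=9, slack=3)
Line 10: ['violin', 'any'] (min_width=10, slack=2)
Line 11: ['rainbow'] (min_width=7, slack=5)

Answer: architect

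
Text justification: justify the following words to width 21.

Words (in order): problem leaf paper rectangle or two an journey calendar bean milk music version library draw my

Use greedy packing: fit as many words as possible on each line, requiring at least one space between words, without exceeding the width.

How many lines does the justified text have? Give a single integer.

Answer: 5

Derivation:
Line 1: ['problem', 'leaf', 'paper'] (min_width=18, slack=3)
Line 2: ['rectangle', 'or', 'two', 'an'] (min_width=19, slack=2)
Line 3: ['journey', 'calendar', 'bean'] (min_width=21, slack=0)
Line 4: ['milk', 'music', 'version'] (min_width=18, slack=3)
Line 5: ['library', 'draw', 'my'] (min_width=15, slack=6)
Total lines: 5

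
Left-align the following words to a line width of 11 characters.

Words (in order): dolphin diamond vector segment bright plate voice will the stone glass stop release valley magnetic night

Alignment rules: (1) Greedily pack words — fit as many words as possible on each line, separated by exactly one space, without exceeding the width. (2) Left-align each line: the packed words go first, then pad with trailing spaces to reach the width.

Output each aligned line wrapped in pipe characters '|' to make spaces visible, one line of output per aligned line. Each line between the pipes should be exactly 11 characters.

Line 1: ['dolphin'] (min_width=7, slack=4)
Line 2: ['diamond'] (min_width=7, slack=4)
Line 3: ['vector'] (min_width=6, slack=5)
Line 4: ['segment'] (min_width=7, slack=4)
Line 5: ['bright'] (min_width=6, slack=5)
Line 6: ['plate', 'voice'] (min_width=11, slack=0)
Line 7: ['will', 'the'] (min_width=8, slack=3)
Line 8: ['stone', 'glass'] (min_width=11, slack=0)
Line 9: ['stop'] (min_width=4, slack=7)
Line 10: ['release'] (min_width=7, slack=4)
Line 11: ['valley'] (min_width=6, slack=5)
Line 12: ['magnetic'] (min_width=8, slack=3)
Line 13: ['night'] (min_width=5, slack=6)

Answer: |dolphin    |
|diamond    |
|vector     |
|segment    |
|bright     |
|plate voice|
|will the   |
|stone glass|
|stop       |
|release    |
|valley     |
|magnetic   |
|night      |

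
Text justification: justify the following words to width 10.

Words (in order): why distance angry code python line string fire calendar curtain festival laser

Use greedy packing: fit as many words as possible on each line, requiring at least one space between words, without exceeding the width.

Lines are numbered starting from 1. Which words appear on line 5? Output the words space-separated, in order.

Answer: line

Derivation:
Line 1: ['why'] (min_width=3, slack=7)
Line 2: ['distance'] (min_width=8, slack=2)
Line 3: ['angry', 'code'] (min_width=10, slack=0)
Line 4: ['python'] (min_width=6, slack=4)
Line 5: ['line'] (min_width=4, slack=6)
Line 6: ['string'] (min_width=6, slack=4)
Line 7: ['fire'] (min_width=4, slack=6)
Line 8: ['calendar'] (min_width=8, slack=2)
Line 9: ['curtain'] (min_width=7, slack=3)
Line 10: ['festival'] (min_width=8, slack=2)
Line 11: ['laser'] (min_width=5, slack=5)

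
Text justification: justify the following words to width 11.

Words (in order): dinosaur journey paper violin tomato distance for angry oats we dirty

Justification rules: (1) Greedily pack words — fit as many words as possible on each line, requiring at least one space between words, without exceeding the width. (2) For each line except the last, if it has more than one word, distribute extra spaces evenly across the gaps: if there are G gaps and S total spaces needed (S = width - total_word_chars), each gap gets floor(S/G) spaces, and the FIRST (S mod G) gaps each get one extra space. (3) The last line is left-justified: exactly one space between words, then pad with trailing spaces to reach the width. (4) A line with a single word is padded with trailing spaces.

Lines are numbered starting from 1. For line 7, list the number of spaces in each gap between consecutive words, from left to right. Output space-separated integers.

Line 1: ['dinosaur'] (min_width=8, slack=3)
Line 2: ['journey'] (min_width=7, slack=4)
Line 3: ['paper'] (min_width=5, slack=6)
Line 4: ['violin'] (min_width=6, slack=5)
Line 5: ['tomato'] (min_width=6, slack=5)
Line 6: ['distance'] (min_width=8, slack=3)
Line 7: ['for', 'angry'] (min_width=9, slack=2)
Line 8: ['oats', 'we'] (min_width=7, slack=4)
Line 9: ['dirty'] (min_width=5, slack=6)

Answer: 3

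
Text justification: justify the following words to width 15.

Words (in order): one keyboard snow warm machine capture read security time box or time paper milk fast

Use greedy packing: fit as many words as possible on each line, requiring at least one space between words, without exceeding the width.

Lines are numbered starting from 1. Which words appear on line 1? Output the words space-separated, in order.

Line 1: ['one', 'keyboard'] (min_width=12, slack=3)
Line 2: ['snow', 'warm'] (min_width=9, slack=6)
Line 3: ['machine', 'capture'] (min_width=15, slack=0)
Line 4: ['read', 'security'] (min_width=13, slack=2)
Line 5: ['time', 'box', 'or'] (min_width=11, slack=4)
Line 6: ['time', 'paper', 'milk'] (min_width=15, slack=0)
Line 7: ['fast'] (min_width=4, slack=11)

Answer: one keyboard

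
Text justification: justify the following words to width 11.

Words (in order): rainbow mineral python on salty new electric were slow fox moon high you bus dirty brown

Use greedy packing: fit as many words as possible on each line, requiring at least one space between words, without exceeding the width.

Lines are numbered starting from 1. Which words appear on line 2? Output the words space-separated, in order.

Answer: mineral

Derivation:
Line 1: ['rainbow'] (min_width=7, slack=4)
Line 2: ['mineral'] (min_width=7, slack=4)
Line 3: ['python', 'on'] (min_width=9, slack=2)
Line 4: ['salty', 'new'] (min_width=9, slack=2)
Line 5: ['electric'] (min_width=8, slack=3)
Line 6: ['were', 'slow'] (min_width=9, slack=2)
Line 7: ['fox', 'moon'] (min_width=8, slack=3)
Line 8: ['high', 'you'] (min_width=8, slack=3)
Line 9: ['bus', 'dirty'] (min_width=9, slack=2)
Line 10: ['brown'] (min_width=5, slack=6)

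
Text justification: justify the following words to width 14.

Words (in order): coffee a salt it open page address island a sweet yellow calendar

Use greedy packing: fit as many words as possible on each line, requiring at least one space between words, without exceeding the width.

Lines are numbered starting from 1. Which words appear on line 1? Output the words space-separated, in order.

Answer: coffee a salt

Derivation:
Line 1: ['coffee', 'a', 'salt'] (min_width=13, slack=1)
Line 2: ['it', 'open', 'page'] (min_width=12, slack=2)
Line 3: ['address', 'island'] (min_width=14, slack=0)
Line 4: ['a', 'sweet', 'yellow'] (min_width=14, slack=0)
Line 5: ['calendar'] (min_width=8, slack=6)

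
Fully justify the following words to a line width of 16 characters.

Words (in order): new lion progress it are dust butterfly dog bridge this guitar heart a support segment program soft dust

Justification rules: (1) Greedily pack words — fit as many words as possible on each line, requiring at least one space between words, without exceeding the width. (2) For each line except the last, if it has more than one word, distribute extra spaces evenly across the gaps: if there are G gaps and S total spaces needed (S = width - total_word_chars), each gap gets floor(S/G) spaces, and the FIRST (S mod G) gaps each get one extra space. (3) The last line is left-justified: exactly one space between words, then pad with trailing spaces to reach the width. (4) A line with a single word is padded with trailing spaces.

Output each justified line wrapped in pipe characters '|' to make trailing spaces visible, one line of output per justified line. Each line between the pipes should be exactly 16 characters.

Line 1: ['new', 'lion'] (min_width=8, slack=8)
Line 2: ['progress', 'it', 'are'] (min_width=15, slack=1)
Line 3: ['dust', 'butterfly'] (min_width=14, slack=2)
Line 4: ['dog', 'bridge', 'this'] (min_width=15, slack=1)
Line 5: ['guitar', 'heart', 'a'] (min_width=14, slack=2)
Line 6: ['support', 'segment'] (min_width=15, slack=1)
Line 7: ['program', 'soft'] (min_width=12, slack=4)
Line 8: ['dust'] (min_width=4, slack=12)

Answer: |new         lion|
|progress  it are|
|dust   butterfly|
|dog  bridge this|
|guitar  heart  a|
|support  segment|
|program     soft|
|dust            |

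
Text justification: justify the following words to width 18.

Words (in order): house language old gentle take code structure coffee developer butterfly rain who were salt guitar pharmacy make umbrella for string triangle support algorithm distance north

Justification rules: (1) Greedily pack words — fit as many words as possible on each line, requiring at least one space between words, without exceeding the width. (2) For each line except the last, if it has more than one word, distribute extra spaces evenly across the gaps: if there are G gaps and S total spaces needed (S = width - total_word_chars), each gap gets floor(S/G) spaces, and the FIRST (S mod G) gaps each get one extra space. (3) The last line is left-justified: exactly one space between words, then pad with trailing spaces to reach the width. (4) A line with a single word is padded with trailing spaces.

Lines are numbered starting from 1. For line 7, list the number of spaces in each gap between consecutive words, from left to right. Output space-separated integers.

Line 1: ['house', 'language', 'old'] (min_width=18, slack=0)
Line 2: ['gentle', 'take', 'code'] (min_width=16, slack=2)
Line 3: ['structure', 'coffee'] (min_width=16, slack=2)
Line 4: ['developer'] (min_width=9, slack=9)
Line 5: ['butterfly', 'rain', 'who'] (min_width=18, slack=0)
Line 6: ['were', 'salt', 'guitar'] (min_width=16, slack=2)
Line 7: ['pharmacy', 'make'] (min_width=13, slack=5)
Line 8: ['umbrella', 'for'] (min_width=12, slack=6)
Line 9: ['string', 'triangle'] (min_width=15, slack=3)
Line 10: ['support', 'algorithm'] (min_width=17, slack=1)
Line 11: ['distance', 'north'] (min_width=14, slack=4)

Answer: 6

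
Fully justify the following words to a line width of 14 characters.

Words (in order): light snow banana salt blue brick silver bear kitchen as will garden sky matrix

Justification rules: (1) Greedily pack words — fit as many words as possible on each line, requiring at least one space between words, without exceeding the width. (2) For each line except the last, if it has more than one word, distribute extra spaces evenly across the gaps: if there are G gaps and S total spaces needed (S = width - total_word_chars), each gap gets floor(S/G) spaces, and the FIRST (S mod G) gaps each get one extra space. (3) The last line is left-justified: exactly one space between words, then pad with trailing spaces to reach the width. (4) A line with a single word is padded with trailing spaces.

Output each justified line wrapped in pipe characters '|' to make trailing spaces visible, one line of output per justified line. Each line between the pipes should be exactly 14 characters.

Line 1: ['light', 'snow'] (min_width=10, slack=4)
Line 2: ['banana', 'salt'] (min_width=11, slack=3)
Line 3: ['blue', 'brick'] (min_width=10, slack=4)
Line 4: ['silver', 'bear'] (min_width=11, slack=3)
Line 5: ['kitchen', 'as'] (min_width=10, slack=4)
Line 6: ['will', 'garden'] (min_width=11, slack=3)
Line 7: ['sky', 'matrix'] (min_width=10, slack=4)

Answer: |light     snow|
|banana    salt|
|blue     brick|
|silver    bear|
|kitchen     as|
|will    garden|
|sky matrix    |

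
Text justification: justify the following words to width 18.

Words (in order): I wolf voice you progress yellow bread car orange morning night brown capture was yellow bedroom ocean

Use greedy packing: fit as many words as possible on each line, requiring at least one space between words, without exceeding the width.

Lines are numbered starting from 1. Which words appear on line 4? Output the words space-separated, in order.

Line 1: ['I', 'wolf', 'voice', 'you'] (min_width=16, slack=2)
Line 2: ['progress', 'yellow'] (min_width=15, slack=3)
Line 3: ['bread', 'car', 'orange'] (min_width=16, slack=2)
Line 4: ['morning', 'night'] (min_width=13, slack=5)
Line 5: ['brown', 'capture', 'was'] (min_width=17, slack=1)
Line 6: ['yellow', 'bedroom'] (min_width=14, slack=4)
Line 7: ['ocean'] (min_width=5, slack=13)

Answer: morning night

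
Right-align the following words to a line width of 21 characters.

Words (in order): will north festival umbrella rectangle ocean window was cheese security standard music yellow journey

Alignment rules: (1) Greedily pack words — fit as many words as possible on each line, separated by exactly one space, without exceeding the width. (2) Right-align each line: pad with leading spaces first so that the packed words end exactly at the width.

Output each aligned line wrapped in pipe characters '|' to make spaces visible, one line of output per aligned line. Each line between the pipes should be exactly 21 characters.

Line 1: ['will', 'north', 'festival'] (min_width=19, slack=2)
Line 2: ['umbrella', 'rectangle'] (min_width=18, slack=3)
Line 3: ['ocean', 'window', 'was'] (min_width=16, slack=5)
Line 4: ['cheese', 'security'] (min_width=15, slack=6)
Line 5: ['standard', 'music', 'yellow'] (min_width=21, slack=0)
Line 6: ['journey'] (min_width=7, slack=14)

Answer: |  will north festival|
|   umbrella rectangle|
|     ocean window was|
|      cheese security|
|standard music yellow|
|              journey|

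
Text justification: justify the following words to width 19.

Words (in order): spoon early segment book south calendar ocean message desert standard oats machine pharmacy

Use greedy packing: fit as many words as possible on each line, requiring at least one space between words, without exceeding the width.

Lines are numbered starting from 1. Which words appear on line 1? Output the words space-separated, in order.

Answer: spoon early segment

Derivation:
Line 1: ['spoon', 'early', 'segment'] (min_width=19, slack=0)
Line 2: ['book', 'south', 'calendar'] (min_width=19, slack=0)
Line 3: ['ocean', 'message'] (min_width=13, slack=6)
Line 4: ['desert', 'standard'] (min_width=15, slack=4)
Line 5: ['oats', 'machine'] (min_width=12, slack=7)
Line 6: ['pharmacy'] (min_width=8, slack=11)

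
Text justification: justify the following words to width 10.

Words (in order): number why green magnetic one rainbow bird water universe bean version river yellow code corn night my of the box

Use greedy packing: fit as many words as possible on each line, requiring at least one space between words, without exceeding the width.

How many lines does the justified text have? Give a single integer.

Line 1: ['number', 'why'] (min_width=10, slack=0)
Line 2: ['green'] (min_width=5, slack=5)
Line 3: ['magnetic'] (min_width=8, slack=2)
Line 4: ['one'] (min_width=3, slack=7)
Line 5: ['rainbow'] (min_width=7, slack=3)
Line 6: ['bird', 'water'] (min_width=10, slack=0)
Line 7: ['universe'] (min_width=8, slack=2)
Line 8: ['bean'] (min_width=4, slack=6)
Line 9: ['version'] (min_width=7, slack=3)
Line 10: ['river'] (min_width=5, slack=5)
Line 11: ['yellow'] (min_width=6, slack=4)
Line 12: ['code', 'corn'] (min_width=9, slack=1)
Line 13: ['night', 'my'] (min_width=8, slack=2)
Line 14: ['of', 'the', 'box'] (min_width=10, slack=0)
Total lines: 14

Answer: 14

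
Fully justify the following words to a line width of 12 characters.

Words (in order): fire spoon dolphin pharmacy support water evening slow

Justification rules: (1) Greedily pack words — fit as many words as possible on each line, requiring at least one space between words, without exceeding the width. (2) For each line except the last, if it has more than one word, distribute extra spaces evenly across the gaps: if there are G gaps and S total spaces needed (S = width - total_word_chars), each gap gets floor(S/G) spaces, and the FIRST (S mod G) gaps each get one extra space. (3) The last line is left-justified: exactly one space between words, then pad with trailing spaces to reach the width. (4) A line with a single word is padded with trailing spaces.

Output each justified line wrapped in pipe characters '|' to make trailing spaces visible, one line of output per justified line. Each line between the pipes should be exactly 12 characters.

Line 1: ['fire', 'spoon'] (min_width=10, slack=2)
Line 2: ['dolphin'] (min_width=7, slack=5)
Line 3: ['pharmacy'] (min_width=8, slack=4)
Line 4: ['support'] (min_width=7, slack=5)
Line 5: ['water'] (min_width=5, slack=7)
Line 6: ['evening', 'slow'] (min_width=12, slack=0)

Answer: |fire   spoon|
|dolphin     |
|pharmacy    |
|support     |
|water       |
|evening slow|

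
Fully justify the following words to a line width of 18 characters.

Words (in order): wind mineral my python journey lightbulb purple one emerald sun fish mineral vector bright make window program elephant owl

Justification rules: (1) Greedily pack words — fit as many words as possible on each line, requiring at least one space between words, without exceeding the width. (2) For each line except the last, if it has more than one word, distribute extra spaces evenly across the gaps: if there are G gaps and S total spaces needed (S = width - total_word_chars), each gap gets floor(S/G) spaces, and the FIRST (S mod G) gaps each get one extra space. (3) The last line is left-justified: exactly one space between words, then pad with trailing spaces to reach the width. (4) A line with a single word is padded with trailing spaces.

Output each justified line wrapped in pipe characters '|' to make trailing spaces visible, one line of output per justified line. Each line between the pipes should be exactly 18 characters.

Answer: |wind   mineral  my|
|python     journey|
|lightbulb   purple|
|one   emerald  sun|
|fish       mineral|
|vector bright make|
|window     program|
|elephant owl      |

Derivation:
Line 1: ['wind', 'mineral', 'my'] (min_width=15, slack=3)
Line 2: ['python', 'journey'] (min_width=14, slack=4)
Line 3: ['lightbulb', 'purple'] (min_width=16, slack=2)
Line 4: ['one', 'emerald', 'sun'] (min_width=15, slack=3)
Line 5: ['fish', 'mineral'] (min_width=12, slack=6)
Line 6: ['vector', 'bright', 'make'] (min_width=18, slack=0)
Line 7: ['window', 'program'] (min_width=14, slack=4)
Line 8: ['elephant', 'owl'] (min_width=12, slack=6)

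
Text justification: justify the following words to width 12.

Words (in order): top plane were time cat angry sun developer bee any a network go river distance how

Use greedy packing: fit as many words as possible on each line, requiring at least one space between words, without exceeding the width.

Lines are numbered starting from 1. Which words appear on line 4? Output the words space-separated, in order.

Answer: sun

Derivation:
Line 1: ['top', 'plane'] (min_width=9, slack=3)
Line 2: ['were', 'time'] (min_width=9, slack=3)
Line 3: ['cat', 'angry'] (min_width=9, slack=3)
Line 4: ['sun'] (min_width=3, slack=9)
Line 5: ['developer'] (min_width=9, slack=3)
Line 6: ['bee', 'any', 'a'] (min_width=9, slack=3)
Line 7: ['network', 'go'] (min_width=10, slack=2)
Line 8: ['river'] (min_width=5, slack=7)
Line 9: ['distance', 'how'] (min_width=12, slack=0)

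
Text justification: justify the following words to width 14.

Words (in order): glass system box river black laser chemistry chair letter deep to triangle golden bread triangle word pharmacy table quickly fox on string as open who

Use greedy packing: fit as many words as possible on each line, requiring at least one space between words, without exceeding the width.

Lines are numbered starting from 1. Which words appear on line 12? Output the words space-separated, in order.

Answer: string as open

Derivation:
Line 1: ['glass', 'system'] (min_width=12, slack=2)
Line 2: ['box', 'river'] (min_width=9, slack=5)
Line 3: ['black', 'laser'] (min_width=11, slack=3)
Line 4: ['chemistry'] (min_width=9, slack=5)
Line 5: ['chair', 'letter'] (min_width=12, slack=2)
Line 6: ['deep', 'to'] (min_width=7, slack=7)
Line 7: ['triangle'] (min_width=8, slack=6)
Line 8: ['golden', 'bread'] (min_width=12, slack=2)
Line 9: ['triangle', 'word'] (min_width=13, slack=1)
Line 10: ['pharmacy', 'table'] (min_width=14, slack=0)
Line 11: ['quickly', 'fox', 'on'] (min_width=14, slack=0)
Line 12: ['string', 'as', 'open'] (min_width=14, slack=0)
Line 13: ['who'] (min_width=3, slack=11)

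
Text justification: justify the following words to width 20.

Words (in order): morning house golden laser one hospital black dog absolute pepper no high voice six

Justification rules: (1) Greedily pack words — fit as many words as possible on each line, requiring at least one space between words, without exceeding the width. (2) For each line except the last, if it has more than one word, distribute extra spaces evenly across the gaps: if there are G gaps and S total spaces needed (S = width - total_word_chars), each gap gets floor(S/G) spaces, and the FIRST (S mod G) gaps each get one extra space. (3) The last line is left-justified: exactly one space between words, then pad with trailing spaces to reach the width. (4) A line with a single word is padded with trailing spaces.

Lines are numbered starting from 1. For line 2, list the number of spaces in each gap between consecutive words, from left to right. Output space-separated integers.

Answer: 2 2

Derivation:
Line 1: ['morning', 'house', 'golden'] (min_width=20, slack=0)
Line 2: ['laser', 'one', 'hospital'] (min_width=18, slack=2)
Line 3: ['black', 'dog', 'absolute'] (min_width=18, slack=2)
Line 4: ['pepper', 'no', 'high', 'voice'] (min_width=20, slack=0)
Line 5: ['six'] (min_width=3, slack=17)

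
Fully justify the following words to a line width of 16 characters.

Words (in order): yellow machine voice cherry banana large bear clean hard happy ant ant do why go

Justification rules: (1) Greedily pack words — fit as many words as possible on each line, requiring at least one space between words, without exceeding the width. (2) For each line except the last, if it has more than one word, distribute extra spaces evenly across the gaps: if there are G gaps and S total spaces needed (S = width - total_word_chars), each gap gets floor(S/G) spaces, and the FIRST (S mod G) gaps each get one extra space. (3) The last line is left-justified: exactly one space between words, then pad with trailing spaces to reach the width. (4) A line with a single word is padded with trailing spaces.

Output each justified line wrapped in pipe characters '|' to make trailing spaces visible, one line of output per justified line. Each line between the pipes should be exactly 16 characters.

Line 1: ['yellow', 'machine'] (min_width=14, slack=2)
Line 2: ['voice', 'cherry'] (min_width=12, slack=4)
Line 3: ['banana', 'large'] (min_width=12, slack=4)
Line 4: ['bear', 'clean', 'hard'] (min_width=15, slack=1)
Line 5: ['happy', 'ant', 'ant', 'do'] (min_width=16, slack=0)
Line 6: ['why', 'go'] (min_width=6, slack=10)

Answer: |yellow   machine|
|voice     cherry|
|banana     large|
|bear  clean hard|
|happy ant ant do|
|why go          |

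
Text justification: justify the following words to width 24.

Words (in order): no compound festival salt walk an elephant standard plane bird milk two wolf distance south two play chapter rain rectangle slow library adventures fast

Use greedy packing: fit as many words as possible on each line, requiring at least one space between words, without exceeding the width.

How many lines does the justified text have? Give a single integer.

Line 1: ['no', 'compound', 'festival'] (min_width=20, slack=4)
Line 2: ['salt', 'walk', 'an', 'elephant'] (min_width=21, slack=3)
Line 3: ['standard', 'plane', 'bird', 'milk'] (min_width=24, slack=0)
Line 4: ['two', 'wolf', 'distance', 'south'] (min_width=23, slack=1)
Line 5: ['two', 'play', 'chapter', 'rain'] (min_width=21, slack=3)
Line 6: ['rectangle', 'slow', 'library'] (min_width=22, slack=2)
Line 7: ['adventures', 'fast'] (min_width=15, slack=9)
Total lines: 7

Answer: 7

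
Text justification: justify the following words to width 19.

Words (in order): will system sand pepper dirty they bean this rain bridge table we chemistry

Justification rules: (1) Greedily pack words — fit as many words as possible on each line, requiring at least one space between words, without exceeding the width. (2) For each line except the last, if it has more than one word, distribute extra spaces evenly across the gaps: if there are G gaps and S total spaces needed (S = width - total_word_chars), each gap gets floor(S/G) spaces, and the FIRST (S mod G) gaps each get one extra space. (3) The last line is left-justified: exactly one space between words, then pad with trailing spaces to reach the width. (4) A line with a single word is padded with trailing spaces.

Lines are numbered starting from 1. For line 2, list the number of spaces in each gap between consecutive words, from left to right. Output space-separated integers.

Line 1: ['will', 'system', 'sand'] (min_width=16, slack=3)
Line 2: ['pepper', 'dirty', 'they'] (min_width=17, slack=2)
Line 3: ['bean', 'this', 'rain'] (min_width=14, slack=5)
Line 4: ['bridge', 'table', 'we'] (min_width=15, slack=4)
Line 5: ['chemistry'] (min_width=9, slack=10)

Answer: 2 2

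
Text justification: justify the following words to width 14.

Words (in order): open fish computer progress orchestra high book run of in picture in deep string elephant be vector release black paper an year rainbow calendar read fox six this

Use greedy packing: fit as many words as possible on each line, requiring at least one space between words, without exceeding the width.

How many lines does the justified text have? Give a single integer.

Line 1: ['open', 'fish'] (min_width=9, slack=5)
Line 2: ['computer'] (min_width=8, slack=6)
Line 3: ['progress'] (min_width=8, slack=6)
Line 4: ['orchestra', 'high'] (min_width=14, slack=0)
Line 5: ['book', 'run', 'of', 'in'] (min_width=14, slack=0)
Line 6: ['picture', 'in'] (min_width=10, slack=4)
Line 7: ['deep', 'string'] (min_width=11, slack=3)
Line 8: ['elephant', 'be'] (min_width=11, slack=3)
Line 9: ['vector', 'release'] (min_width=14, slack=0)
Line 10: ['black', 'paper', 'an'] (min_width=14, slack=0)
Line 11: ['year', 'rainbow'] (min_width=12, slack=2)
Line 12: ['calendar', 'read'] (min_width=13, slack=1)
Line 13: ['fox', 'six', 'this'] (min_width=12, slack=2)
Total lines: 13

Answer: 13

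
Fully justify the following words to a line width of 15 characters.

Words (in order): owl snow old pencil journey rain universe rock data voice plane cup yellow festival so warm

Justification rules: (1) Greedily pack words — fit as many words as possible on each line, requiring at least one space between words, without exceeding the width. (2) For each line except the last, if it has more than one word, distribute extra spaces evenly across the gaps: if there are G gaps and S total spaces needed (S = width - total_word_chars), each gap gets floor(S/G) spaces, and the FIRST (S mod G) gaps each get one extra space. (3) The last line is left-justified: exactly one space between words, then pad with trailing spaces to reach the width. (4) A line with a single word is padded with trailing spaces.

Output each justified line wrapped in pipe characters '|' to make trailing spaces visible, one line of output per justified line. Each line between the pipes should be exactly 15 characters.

Line 1: ['owl', 'snow', 'old'] (min_width=12, slack=3)
Line 2: ['pencil', 'journey'] (min_width=14, slack=1)
Line 3: ['rain', 'universe'] (min_width=13, slack=2)
Line 4: ['rock', 'data', 'voice'] (min_width=15, slack=0)
Line 5: ['plane', 'cup'] (min_width=9, slack=6)
Line 6: ['yellow', 'festival'] (min_width=15, slack=0)
Line 7: ['so', 'warm'] (min_width=7, slack=8)

Answer: |owl   snow  old|
|pencil  journey|
|rain   universe|
|rock data voice|
|plane       cup|
|yellow festival|
|so warm        |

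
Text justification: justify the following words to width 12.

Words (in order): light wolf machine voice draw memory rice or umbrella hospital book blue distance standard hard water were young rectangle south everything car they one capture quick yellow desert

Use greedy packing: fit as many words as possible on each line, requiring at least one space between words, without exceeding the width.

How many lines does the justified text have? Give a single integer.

Line 1: ['light', 'wolf'] (min_width=10, slack=2)
Line 2: ['machine'] (min_width=7, slack=5)
Line 3: ['voice', 'draw'] (min_width=10, slack=2)
Line 4: ['memory', 'rice'] (min_width=11, slack=1)
Line 5: ['or', 'umbrella'] (min_width=11, slack=1)
Line 6: ['hospital'] (min_width=8, slack=4)
Line 7: ['book', 'blue'] (min_width=9, slack=3)
Line 8: ['distance'] (min_width=8, slack=4)
Line 9: ['standard'] (min_width=8, slack=4)
Line 10: ['hard', 'water'] (min_width=10, slack=2)
Line 11: ['were', 'young'] (min_width=10, slack=2)
Line 12: ['rectangle'] (min_width=9, slack=3)
Line 13: ['south'] (min_width=5, slack=7)
Line 14: ['everything'] (min_width=10, slack=2)
Line 15: ['car', 'they', 'one'] (min_width=12, slack=0)
Line 16: ['capture'] (min_width=7, slack=5)
Line 17: ['quick', 'yellow'] (min_width=12, slack=0)
Line 18: ['desert'] (min_width=6, slack=6)
Total lines: 18

Answer: 18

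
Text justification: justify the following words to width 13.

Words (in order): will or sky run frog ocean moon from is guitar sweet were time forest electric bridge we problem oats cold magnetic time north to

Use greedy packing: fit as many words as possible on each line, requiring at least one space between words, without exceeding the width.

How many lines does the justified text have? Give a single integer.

Answer: 12

Derivation:
Line 1: ['will', 'or', 'sky'] (min_width=11, slack=2)
Line 2: ['run', 'frog'] (min_width=8, slack=5)
Line 3: ['ocean', 'moon'] (min_width=10, slack=3)
Line 4: ['from', 'is'] (min_width=7, slack=6)
Line 5: ['guitar', 'sweet'] (min_width=12, slack=1)
Line 6: ['were', 'time'] (min_width=9, slack=4)
Line 7: ['forest'] (min_width=6, slack=7)
Line 8: ['electric'] (min_width=8, slack=5)
Line 9: ['bridge', 'we'] (min_width=9, slack=4)
Line 10: ['problem', 'oats'] (min_width=12, slack=1)
Line 11: ['cold', 'magnetic'] (min_width=13, slack=0)
Line 12: ['time', 'north', 'to'] (min_width=13, slack=0)
Total lines: 12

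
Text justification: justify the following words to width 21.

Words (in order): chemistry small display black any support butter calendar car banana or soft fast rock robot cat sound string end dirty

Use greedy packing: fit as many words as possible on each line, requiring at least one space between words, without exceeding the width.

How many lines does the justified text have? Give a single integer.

Answer: 7

Derivation:
Line 1: ['chemistry', 'small'] (min_width=15, slack=6)
Line 2: ['display', 'black', 'any'] (min_width=17, slack=4)
Line 3: ['support', 'butter'] (min_width=14, slack=7)
Line 4: ['calendar', 'car', 'banana'] (min_width=19, slack=2)
Line 5: ['or', 'soft', 'fast', 'rock'] (min_width=17, slack=4)
Line 6: ['robot', 'cat', 'sound'] (min_width=15, slack=6)
Line 7: ['string', 'end', 'dirty'] (min_width=16, slack=5)
Total lines: 7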